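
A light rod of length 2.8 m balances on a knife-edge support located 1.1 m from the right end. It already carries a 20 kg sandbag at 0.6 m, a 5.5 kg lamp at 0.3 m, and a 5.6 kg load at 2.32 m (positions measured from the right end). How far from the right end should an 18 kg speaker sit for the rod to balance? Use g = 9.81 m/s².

Take moments about the knife-edge support (at 1.1 m from the right end).
Sandbag: 20 × 9.81 = 196.2 N down at 0.6 m → arm 0.5 m, τ = 196.2 × 0.5 = 98.1 N·m clockwise.
Lamp: 5.5 × 9.81 = 53.96 N down at 0.3 m → arm 0.8 m, τ = 53.96 × 0.8 = 43.17 N·m clockwise.
Load: 5.6 × 9.81 = 54.94 N down at 2.32 m → arm 1.22 m, τ = 54.94 × 1.22 = 67.03 N·m counterclockwise.
Net moment of existing loads = 74.24 N·m clockwise.
The speaker weighs 18 × 9.81 = 176.6 N and must supply an equal counterclockwise moment, so its lever arm about the knife-edge support is 74.24 / 176.6 = 0.42 m.
That puts it at 1.1 + 0.42 = 1.52 m from the right end.

x ≈ 1.52 m from the right end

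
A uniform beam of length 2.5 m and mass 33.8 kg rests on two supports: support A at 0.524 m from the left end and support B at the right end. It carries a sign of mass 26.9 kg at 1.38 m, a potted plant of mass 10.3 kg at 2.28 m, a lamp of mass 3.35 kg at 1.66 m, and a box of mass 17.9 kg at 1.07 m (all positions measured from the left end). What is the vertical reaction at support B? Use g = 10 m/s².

Taking torques about support A:
Beam weight: 33.8 × 10 = 338 N down at 1.25 m → arm 0.726 m, τ = 338 × 0.726 = 245.4 N·m clockwise.
Sign: 26.9 × 10 = 269 N down at 1.38 m → arm 0.856 m, τ = 269 × 0.856 = 230.3 N·m clockwise.
Potted plant: 10.3 × 10 = 103 N down at 2.28 m → arm 1.756 m, τ = 103 × 1.756 = 180.9 N·m clockwise.
Lamp: 3.35 × 10 = 33.5 N down at 1.66 m → arm 1.136 m, τ = 33.5 × 1.136 = 38.06 N·m clockwise.
Box: 17.9 × 10 = 179 N down at 1.07 m → arm 0.546 m, τ = 179 × 0.546 = 97.73 N·m clockwise.
Net load moment about support A = 792.4 N·m clockwise.
Reaction R at support B is upward at 2.5 m, arm 1.976 m → moment R × 1.976 counterclockwise.
Balancing moments: R × 1.976 = 792.4, giving R = 401 N.

R_B ≈ 401 N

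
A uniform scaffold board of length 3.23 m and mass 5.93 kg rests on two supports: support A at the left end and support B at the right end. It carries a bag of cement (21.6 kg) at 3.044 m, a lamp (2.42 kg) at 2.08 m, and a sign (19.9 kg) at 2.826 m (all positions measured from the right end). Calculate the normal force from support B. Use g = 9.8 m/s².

R_B ≈ 74.1 N

Take moments about support A.
Beam weight: 5.93 × 9.8 = 58.11 N down at 1.615 m → arm 1.615 m, τ = 58.11 × 1.615 = 93.85 N·m clockwise.
Bag of cement: 21.6 × 9.8 = 211.7 N down at 3.044 m → arm 0.186 m, τ = 211.7 × 0.186 = 39.38 N·m clockwise.
Lamp: 2.42 × 9.8 = 23.72 N down at 2.08 m → arm 1.15 m, τ = 23.72 × 1.15 = 27.28 N·m clockwise.
Sign: 19.9 × 9.8 = 195 N down at 2.826 m → arm 0.404 m, τ = 195 × 0.404 = 78.78 N·m clockwise.
Net load moment about support A = 239.3 N·m clockwise.
Reaction R at support B is upward at 0 m, arm 3.23 m → moment R × 3.23 counterclockwise.
Στ = 0 ⇒ R × 3.23 = 239.3 ⇒ R = 74.1 N.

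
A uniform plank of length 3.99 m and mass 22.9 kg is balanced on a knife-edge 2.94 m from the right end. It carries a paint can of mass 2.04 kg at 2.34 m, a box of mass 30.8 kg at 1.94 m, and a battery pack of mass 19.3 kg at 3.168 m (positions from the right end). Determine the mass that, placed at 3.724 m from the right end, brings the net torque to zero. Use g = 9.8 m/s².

Choose the knife-edge (at 2.94 m from the right end) as the axis so the support reaction has zero arm there.
Beam weight: 22.9 × 9.8 = 224.4 N down at 1.995 m → arm 0.945 m, τ = 224.4 × 0.945 = 212.1 N·m clockwise.
Paint can: 2.04 × 9.8 = 19.99 N down at 2.34 m → arm 0.6 m, τ = 19.99 × 0.6 = 11.99 N·m clockwise.
Box: 30.8 × 9.8 = 301.8 N down at 1.94 m → arm 1 m, τ = 301.8 × 1 = 301.8 N·m clockwise.
Battery pack: 19.3 × 9.8 = 189.1 N down at 3.168 m → arm 0.228 m, τ = 189.1 × 0.228 = 43.11 N·m counterclockwise.
Net moment of known loads = 482.8 N·m clockwise.
An unknown mass m at 3.724 m has arm 0.784 m; its moment is m·g·0.784 counterclockwise.
Στ = 0 ⇒ m × 9.8 × 0.784 = 482.8 ⇒ m = 482.8 / (9.8 × 0.784) = 62.8 kg.

m ≈ 62.8 kg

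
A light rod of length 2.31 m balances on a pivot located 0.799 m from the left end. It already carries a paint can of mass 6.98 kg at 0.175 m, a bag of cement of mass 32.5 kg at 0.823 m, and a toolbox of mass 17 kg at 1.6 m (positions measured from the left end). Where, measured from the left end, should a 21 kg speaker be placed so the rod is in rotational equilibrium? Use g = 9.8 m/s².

x ≈ 0.321 m from the left end

Take moments about the pivot (at 0.799 m from the left end).
Paint can: 6.98 × 9.8 = 68.4 N down at 0.175 m → arm 0.624 m, τ = 68.4 × 0.624 = 42.68 N·m counterclockwise.
Bag of cement: 32.5 × 9.8 = 318.5 N down at 0.823 m → arm 0.024 m, τ = 318.5 × 0.024 = 7.644 N·m clockwise.
Toolbox: 17 × 9.8 = 166.6 N down at 1.6 m → arm 0.801 m, τ = 166.6 × 0.801 = 133.4 N·m clockwise.
Net moment of existing loads = 98.36 N·m clockwise.
The speaker weighs 21 × 9.8 = 205.8 N and must supply an equal counterclockwise moment, so its lever arm about the pivot is 98.36 / 205.8 = 0.478 m.
That puts it at 0.799 − 0.478 = 0.321 m from the left end.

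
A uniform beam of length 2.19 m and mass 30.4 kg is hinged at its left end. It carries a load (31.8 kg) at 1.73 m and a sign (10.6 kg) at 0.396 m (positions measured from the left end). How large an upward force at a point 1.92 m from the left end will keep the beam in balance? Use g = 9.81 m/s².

F ≈ 473 N

Sum moments about the left end (the unknown pivot reaction has zero arm there).
Beam weight: 30.4 × 9.81 = 298.2 N down at 1.095 m → arm 1.095 m, τ = 298.2 × 1.095 = 326.5 N·m clockwise.
Load: 31.8 × 9.81 = 312 N down at 1.73 m → arm 1.73 m, τ = 312 × 1.73 = 539.8 N·m clockwise.
Sign: 10.6 × 9.81 = 104 N down at 0.396 m → arm 0.396 m, τ = 104 × 0.396 = 41.18 N·m clockwise.
Net moment of the loads = 907.5 N·m clockwise.
The upward force F acts at a point 1.92 m from the left end, arm 1.92 m, giving F × 1.92 counterclockwise.
Στ = 0 ⇒ F × 1.92 = 907.5 ⇒ F = 907.5 / 1.92 = 473 N.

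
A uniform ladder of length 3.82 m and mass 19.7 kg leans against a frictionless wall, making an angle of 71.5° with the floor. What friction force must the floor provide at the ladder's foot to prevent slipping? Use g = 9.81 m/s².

About the foot of the ladder:
Ladder weight 19.7×9.81 = 193.3 N acts at 1.91 m along the ladder; its horizontal arm is 1.91·cos71.5° = 0.6061 m → τ = 117.2 N·m clockwise.
Wall normal N acts horizontally at the top; its moment arm is the height L sinθ = 3.82·sin71.5° = 3.623 m, counterclockwise.
For rotational equilibrium, N × 3.623 = 117.2, so N = 32.3 N.
ΣFx = 0: friction at the foot balances the wall's push, so f = N_wall = 32.3 N.

f ≈ 32.3 N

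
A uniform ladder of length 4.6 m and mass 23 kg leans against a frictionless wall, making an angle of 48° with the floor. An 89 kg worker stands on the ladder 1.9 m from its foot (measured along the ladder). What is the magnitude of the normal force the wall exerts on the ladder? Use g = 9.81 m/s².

Take moments about the foot of the ladder.
Ladder weight 23×9.81 = 225.6 N acts at 2.3 m along the ladder; its horizontal arm is 2.3·cos48° = 1.539 m → τ = 347.2 N·m clockwise.
Worker: 89×9.81 = 873.1 N at 1.9 m → arm 1.271 m → τ = 1110 N·m clockwise.
Wall normal N acts horizontally at the top; its moment arm is the height L sinθ = 4.6·sin48° = 3.418 m, counterclockwise.
For rotational equilibrium, N × 3.418 = 1457, so N = 426 N.

N_wall ≈ 426 N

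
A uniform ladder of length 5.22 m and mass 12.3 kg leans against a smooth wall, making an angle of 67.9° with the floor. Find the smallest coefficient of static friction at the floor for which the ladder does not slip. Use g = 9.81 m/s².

μ_min ≈ 0.203

Sum moments about the foot of the ladder (the floor normal and friction both act there and drop out).
Ladder weight 12.3×9.81 = 120.7 N acts at 2.61 m along the ladder; its horizontal arm is 2.61·cos67.9° = 0.9819 m → τ = 118.5 N·m clockwise.
Wall normal N acts horizontally at the top; its moment arm is the height L sinθ = 5.22·sin67.9° = 4.836 m, counterclockwise.
Balancing moments: N × 4.836 = 118.5, giving N = 24.5 N.
ΣFx = 0 ⇒ f = N_wall = 24.5 N. ΣFy = 0 ⇒ N_floor = 120.7 N.
μ_min = f / N_floor = 24.5 / 120.7 = 0.203.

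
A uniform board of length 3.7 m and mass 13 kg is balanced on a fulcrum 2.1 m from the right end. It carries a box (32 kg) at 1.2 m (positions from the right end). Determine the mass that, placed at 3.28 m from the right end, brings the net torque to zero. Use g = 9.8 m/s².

m ≈ 27.2 kg

About the fulcrum (at 2.1 m from the right end):
Beam weight: 13 × 9.8 = 127.4 N down at 1.85 m → arm 0.25 m, τ = 127.4 × 0.25 = 31.85 N·m clockwise.
Box: 32 × 9.8 = 313.6 N down at 1.2 m → arm 0.9 m, τ = 313.6 × 0.9 = 282.2 N·m clockwise.
Net moment of known loads = 314.1 N·m clockwise.
An unknown mass m at 3.28 m has arm 1.18 m; its moment is m·g·1.18 counterclockwise.
For rotational equilibrium, m × 9.8 × 1.18 = 314.1, so m = 314.1 / (9.8 × 1.18) = 27.2 kg.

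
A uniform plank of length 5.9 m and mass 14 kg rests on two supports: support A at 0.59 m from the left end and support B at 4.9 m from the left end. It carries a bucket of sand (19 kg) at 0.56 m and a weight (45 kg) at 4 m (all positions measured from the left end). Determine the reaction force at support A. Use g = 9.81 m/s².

R_A ≈ 342 N

Sum moments about support B (its reaction then has zero moment arm).
Beam weight: 14 × 9.81 = 137.3 N down at 2.95 m → arm 1.95 m, τ = 137.3 × 1.95 = 267.7 N·m counterclockwise.
Bucket of sand: 19 × 9.81 = 186.4 N down at 0.56 m → arm 4.34 m, τ = 186.4 × 4.34 = 809 N·m counterclockwise.
Weight: 45 × 9.81 = 441.5 N down at 4 m → arm 0.9 m, τ = 441.5 × 0.9 = 397.4 N·m counterclockwise.
Net load moment about support B = 1474 N·m counterclockwise.
Reaction R at support A is upward at 0.59 m, arm 4.31 m → moment R × 4.31 clockwise.
For rotational equilibrium, R × 4.31 = 1474, so R = 342 N.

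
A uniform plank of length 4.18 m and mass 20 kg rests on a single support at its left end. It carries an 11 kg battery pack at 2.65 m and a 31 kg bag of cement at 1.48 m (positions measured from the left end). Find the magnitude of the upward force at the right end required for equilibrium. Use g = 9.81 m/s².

About the left end:
Beam weight: 20 × 9.81 = 196.2 N down at 2.09 m → arm 2.09 m, τ = 196.2 × 2.09 = 410.1 N·m clockwise.
Battery pack: 11 × 9.81 = 107.9 N down at 2.65 m → arm 2.65 m, τ = 107.9 × 2.65 = 285.9 N·m clockwise.
Bag of cement: 31 × 9.81 = 304.1 N down at 1.48 m → arm 1.48 m, τ = 304.1 × 1.48 = 450.1 N·m clockwise.
Net moment of the loads = 1146 N·m clockwise.
The upward force F acts at the right end, arm 4.18 m, giving F × 4.18 counterclockwise.
For rotational equilibrium, F × 4.18 = 1146, so F = 1146 / 4.18 = 274 N.

F ≈ 274 N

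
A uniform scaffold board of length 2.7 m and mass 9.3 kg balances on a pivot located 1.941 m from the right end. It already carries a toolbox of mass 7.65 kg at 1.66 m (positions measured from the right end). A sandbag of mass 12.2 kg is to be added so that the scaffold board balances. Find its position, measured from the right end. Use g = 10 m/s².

Sum moments about the pivot (at 1.941 m from the right end) (the support reaction has zero arm there).
Beam weight: 9.3 × 10 = 93 N down at 1.35 m → arm 0.591 m, τ = 93 × 0.591 = 54.96 N·m clockwise.
Toolbox: 7.65 × 10 = 76.5 N down at 1.66 m → arm 0.281 m, τ = 76.5 × 0.281 = 21.5 N·m clockwise.
Net moment of existing loads = 76.46 N·m clockwise.
The sandbag weighs 12.2 × 10 = 122 N and must supply an equal counterclockwise moment, so its lever arm about the pivot is 76.46 / 122 = 0.627 m.
That puts it at 1.941 + 0.627 = 2.57 m from the right end.

x ≈ 2.57 m from the right end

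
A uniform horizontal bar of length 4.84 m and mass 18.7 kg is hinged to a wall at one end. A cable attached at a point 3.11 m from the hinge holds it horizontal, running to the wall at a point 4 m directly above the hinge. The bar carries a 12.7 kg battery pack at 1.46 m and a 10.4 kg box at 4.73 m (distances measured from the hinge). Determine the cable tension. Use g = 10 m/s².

T ≈ 460 N

Taking torques about the hinge:
Beam weight: 18.7 × 10 = 187 N down at 2.42 m → arm 2.42 m, τ = 187 × 2.42 = 452.5 N·m clockwise.
Battery pack: 12.7 × 10 = 127 N down at 1.46 m → arm 1.46 m, τ = 127 × 1.46 = 185.4 N·m clockwise.
Box: 10.4 × 10 = 104 N down at 4.73 m → arm 4.73 m, τ = 104 × 4.73 = 491.9 N·m clockwise.
Total clockwise load moment = 1130 N·m.
The cable tension T acts at 3.11 m; only its component perpendicular to the bar, T sinθ, produces torque. sinθ = h/√(h²+d²) = 4/√(4²+3.11²) = 0.7895.
Setting net torque to zero: T × 3.11 × 0.7895 = 1130 → T = 1130 / 2.455 = 460 N.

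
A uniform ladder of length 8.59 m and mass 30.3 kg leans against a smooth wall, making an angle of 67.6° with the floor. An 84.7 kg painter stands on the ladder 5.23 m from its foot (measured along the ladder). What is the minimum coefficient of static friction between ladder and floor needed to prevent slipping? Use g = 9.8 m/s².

μ_min ≈ 0.239

About the foot of the ladder:
Ladder weight 30.3×9.8 = 296.9 N acts at 4.295 m along the ladder; its horizontal arm is 4.295·cos67.6° = 1.637 m → τ = 486 N·m clockwise.
Painter: 84.7×9.8 = 830.1 N at 5.23 m → arm 1.993 m → τ = 1654 N·m clockwise.
Wall normal N acts horizontally at the top; its moment arm is the height L sinθ = 8.59·sin67.6° = 7.942 m, counterclockwise.
Στ = 0 ⇒ N × 7.942 = 2140 ⇒ N = 269.5 N.
ΣFx = 0 ⇒ f = N_wall = 269.5 N. ΣFy = 0 ⇒ N_floor = 1127 N.
μ_min = f / N_floor = 269.5 / 1127 = 0.239.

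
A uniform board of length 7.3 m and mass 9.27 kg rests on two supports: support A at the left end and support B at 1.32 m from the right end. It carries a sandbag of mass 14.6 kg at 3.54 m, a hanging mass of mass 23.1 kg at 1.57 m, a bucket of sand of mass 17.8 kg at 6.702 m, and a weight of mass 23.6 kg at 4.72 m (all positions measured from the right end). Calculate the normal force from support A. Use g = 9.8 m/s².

About support B:
Beam weight: 9.27 × 9.8 = 90.85 N down at 3.65 m → arm 2.33 m, τ = 90.85 × 2.33 = 211.7 N·m counterclockwise.
Sandbag: 14.6 × 9.8 = 143.1 N down at 3.54 m → arm 2.22 m, τ = 143.1 × 2.22 = 317.7 N·m counterclockwise.
Hanging mass: 23.1 × 9.8 = 226.4 N down at 1.57 m → arm 0.25 m, τ = 226.4 × 0.25 = 56.6 N·m counterclockwise.
Bucket of sand: 17.8 × 9.8 = 174.4 N down at 6.702 m → arm 5.382 m, τ = 174.4 × 5.382 = 938.6 N·m counterclockwise.
Weight: 23.6 × 9.8 = 231.3 N down at 4.72 m → arm 3.4 m, τ = 231.3 × 3.4 = 786.4 N·m counterclockwise.
Net load moment about support B = 2311 N·m counterclockwise.
Reaction R at support A is upward at 7.3 m, arm 5.98 m → moment R × 5.98 clockwise.
For rotational equilibrium, R × 5.98 = 2311, so R = 386 N.

R_A ≈ 386 N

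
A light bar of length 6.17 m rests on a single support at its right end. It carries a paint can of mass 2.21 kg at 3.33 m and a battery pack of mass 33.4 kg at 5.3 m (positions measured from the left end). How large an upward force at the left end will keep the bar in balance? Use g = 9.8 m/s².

Taking torques about the right end:
Paint can: 2.21 × 9.8 = 21.66 N down at 3.33 m → arm 2.84 m, τ = 21.66 × 2.84 = 61.51 N·m counterclockwise.
Battery pack: 33.4 × 9.8 = 327.3 N down at 5.3 m → arm 0.87 m, τ = 327.3 × 0.87 = 284.8 N·m counterclockwise.
Net moment of the loads = 346.3 N·m counterclockwise.
The upward force F acts at the left end, arm 6.17 m, giving F × 6.17 clockwise.
Setting net torque to zero: F × 6.17 = 346.3 → F = 346.3 / 6.17 = 56.1 N.

F ≈ 56.1 N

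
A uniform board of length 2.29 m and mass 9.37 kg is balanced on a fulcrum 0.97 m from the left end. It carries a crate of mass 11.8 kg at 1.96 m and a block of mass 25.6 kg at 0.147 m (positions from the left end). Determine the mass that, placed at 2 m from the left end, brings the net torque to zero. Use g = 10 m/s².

About the fulcrum (at 0.97 m from the left end):
Beam weight: 9.37 × 10 = 93.7 N down at 1.145 m → arm 0.175 m, τ = 93.7 × 0.175 = 16.4 N·m clockwise.
Crate: 11.8 × 10 = 118 N down at 1.96 m → arm 0.99 m, τ = 118 × 0.99 = 116.8 N·m clockwise.
Block: 25.6 × 10 = 256 N down at 0.147 m → arm 0.823 m, τ = 256 × 0.823 = 210.7 N·m counterclockwise.
Net moment of known loads = 77.5 N·m counterclockwise.
An unknown mass m at 2 m has arm 1.03 m; its moment is m·g·1.03 clockwise.
Setting net torque to zero: m × 10 × 1.03 = 77.5 → m = 77.5 / (10 × 1.03) = 7.52 kg.

m ≈ 7.52 kg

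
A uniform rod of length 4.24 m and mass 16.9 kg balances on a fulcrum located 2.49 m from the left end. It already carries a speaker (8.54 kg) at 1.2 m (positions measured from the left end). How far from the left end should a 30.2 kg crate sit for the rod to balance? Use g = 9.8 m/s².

About the fulcrum (at 2.49 m from the left end):
Beam weight: 16.9 × 9.8 = 165.6 N down at 2.12 m → arm 0.37 m, τ = 165.6 × 0.37 = 61.27 N·m counterclockwise.
Speaker: 8.54 × 9.8 = 83.69 N down at 1.2 m → arm 1.29 m, τ = 83.69 × 1.29 = 108 N·m counterclockwise.
Net moment of existing loads = 169.3 N·m counterclockwise.
The crate weighs 30.2 × 9.8 = 296 N and must supply an equal clockwise moment, so its lever arm about the fulcrum is 169.3 / 296 = 0.572 m.
That puts it at 2.49 + 0.572 = 3.06 m from the left end.

x ≈ 3.06 m from the left end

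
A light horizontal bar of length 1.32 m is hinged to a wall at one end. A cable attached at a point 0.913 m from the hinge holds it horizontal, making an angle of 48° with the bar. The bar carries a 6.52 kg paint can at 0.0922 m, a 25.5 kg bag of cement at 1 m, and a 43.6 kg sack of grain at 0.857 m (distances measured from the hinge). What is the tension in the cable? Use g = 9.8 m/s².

T ≈ 917 N

Taking torques about the hinge:
Paint can: 6.52 × 9.8 = 63.9 N down at 0.0922 m → arm 0.0922 m, τ = 63.9 × 0.0922 = 5.892 N·m clockwise.
Bag of cement: 25.5 × 9.8 = 249.9 N down at 1 m → arm 1 m, τ = 249.9 × 1 = 249.9 N·m clockwise.
Sack of grain: 43.6 × 9.8 = 427.3 N down at 0.857 m → arm 0.857 m, τ = 427.3 × 0.857 = 366.2 N·m clockwise.
Total clockwise load moment = 622 N·m.
The cable tension T acts at 0.913 m; only its component perpendicular to the bar, T sinθ, produces torque. sin 48° = 0.7431.
Balancing moments: T × 0.913 × 0.7431 = 622, giving T = 622 / 0.6785 = 917 N.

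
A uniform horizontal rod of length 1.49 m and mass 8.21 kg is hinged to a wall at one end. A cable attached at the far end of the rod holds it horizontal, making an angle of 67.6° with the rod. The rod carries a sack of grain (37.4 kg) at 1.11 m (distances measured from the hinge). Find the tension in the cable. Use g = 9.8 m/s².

T ≈ 339 N

Sum moments about the hinge (the unknown hinge reaction has zero arm there).
Beam weight: 8.21 × 9.8 = 80.46 N down at 0.745 m → arm 0.745 m, τ = 80.46 × 0.745 = 59.94 N·m clockwise.
Sack of grain: 37.4 × 9.8 = 366.5 N down at 1.11 m → arm 1.11 m, τ = 366.5 × 1.11 = 406.8 N·m clockwise.
Total clockwise load moment = 466.7 N·m.
The cable tension T acts at 1.49 m; only its component perpendicular to the rod, T sinθ, produces torque. sin 67.6° = 0.9245.
Setting net torque to zero: T × 1.49 × 0.9245 = 466.7 → T = 466.7 / 1.378 = 339 N.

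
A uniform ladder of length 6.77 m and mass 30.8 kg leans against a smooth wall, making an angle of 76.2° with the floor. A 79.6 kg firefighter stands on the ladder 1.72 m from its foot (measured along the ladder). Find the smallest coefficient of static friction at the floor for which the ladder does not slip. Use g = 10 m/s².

Taking torques about the foot of the ladder:
Ladder weight 30.8×10 = 308 N acts at 3.385 m along the ladder; its horizontal arm is 3.385·cos76.2° = 0.8074 m → τ = 248.7 N·m clockwise.
Firefighter: 79.6×10 = 796 N at 1.72 m → arm 0.4103 m → τ = 326.6 N·m clockwise.
Wall normal N acts horizontally at the top; its moment arm is the height L sinθ = 6.77·sin76.2° = 6.575 m, counterclockwise.
For rotational equilibrium, N × 6.575 = 575.3, so N = 87.5 N.
ΣFx = 0 ⇒ f = N_wall = 87.5 N. ΣFy = 0 ⇒ N_floor = 1104 N.
μ_min = f / N_floor = 87.5 / 1104 = 0.0793.

μ_min ≈ 0.0793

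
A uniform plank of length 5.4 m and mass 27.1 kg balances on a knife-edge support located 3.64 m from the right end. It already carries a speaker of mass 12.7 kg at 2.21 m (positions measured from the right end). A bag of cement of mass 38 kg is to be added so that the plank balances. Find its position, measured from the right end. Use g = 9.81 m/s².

x ≈ 4.79 m from the right end

Sum moments about the knife-edge support (at 3.64 m from the right end) (the support reaction has zero arm there).
Beam weight: 27.1 × 9.81 = 265.9 N down at 2.7 m → arm 0.94 m, τ = 265.9 × 0.94 = 249.9 N·m clockwise.
Speaker: 12.7 × 9.81 = 124.6 N down at 2.21 m → arm 1.43 m, τ = 124.6 × 1.43 = 178.2 N·m clockwise.
Net moment of existing loads = 428.1 N·m clockwise.
The bag of cement weighs 38 × 9.81 = 372.8 N and must supply an equal counterclockwise moment, so its lever arm about the knife-edge support is 428.1 / 372.8 = 1.15 m.
That puts it at 3.64 + 1.15 = 4.79 m from the right end.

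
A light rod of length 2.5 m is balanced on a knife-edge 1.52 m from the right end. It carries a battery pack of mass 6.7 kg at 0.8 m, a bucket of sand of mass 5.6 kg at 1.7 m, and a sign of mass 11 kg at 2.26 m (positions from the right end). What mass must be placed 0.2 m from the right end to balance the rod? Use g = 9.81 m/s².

m ≈ 3.28 kg

Taking torques about the knife-edge (at 1.52 m from the right end):
Battery pack: 6.7 × 9.81 = 65.73 N down at 0.8 m → arm 0.72 m, τ = 65.73 × 0.72 = 47.33 N·m clockwise.
Bucket of sand: 5.6 × 9.81 = 54.94 N down at 1.7 m → arm 0.18 m, τ = 54.94 × 0.18 = 9.889 N·m counterclockwise.
Sign: 11 × 9.81 = 107.9 N down at 2.26 m → arm 0.74 m, τ = 107.9 × 0.74 = 79.85 N·m counterclockwise.
Net moment of known loads = 42.41 N·m counterclockwise.
An unknown mass m at 0.2 m has arm 1.32 m; its moment is m·g·1.32 clockwise.
Balancing moments: m × 9.81 × 1.32 = 42.41, giving m = 42.41 / (9.81 × 1.32) = 3.28 kg.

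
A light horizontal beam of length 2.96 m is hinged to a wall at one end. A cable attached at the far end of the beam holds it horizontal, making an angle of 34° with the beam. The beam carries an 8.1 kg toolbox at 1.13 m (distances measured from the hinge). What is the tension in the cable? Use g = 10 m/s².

T ≈ 55.3 N

Choose the hinge as the axis so the unknown hinge reaction has zero arm there.
Toolbox: 8.1 × 10 = 81 N down at 1.13 m → arm 1.13 m, τ = 81 × 1.13 = 91.53 N·m clockwise.
Total clockwise load moment = 91.53 N·m.
The cable tension T acts at 2.96 m; only its component perpendicular to the beam, T sinθ, produces torque. sin 34° = 0.5592.
Setting net torque to zero: T × 2.96 × 0.5592 = 91.53 → T = 91.53 / 1.655 = 55.3 N.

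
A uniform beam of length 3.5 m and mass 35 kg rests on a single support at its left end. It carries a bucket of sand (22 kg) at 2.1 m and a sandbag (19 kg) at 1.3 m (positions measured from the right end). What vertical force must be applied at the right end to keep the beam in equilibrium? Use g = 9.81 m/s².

F ≈ 375 N

Take moments about the left end.
Beam weight: 35 × 9.81 = 343.4 N down at 1.75 m → arm 1.75 m, τ = 343.4 × 1.75 = 600.9 N·m clockwise.
Bucket of sand: 22 × 9.81 = 215.8 N down at 2.1 m → arm 1.4 m, τ = 215.8 × 1.4 = 302.1 N·m clockwise.
Sandbag: 19 × 9.81 = 186.4 N down at 1.3 m → arm 2.2 m, τ = 186.4 × 2.2 = 410.1 N·m clockwise.
Net moment of the loads = 1313 N·m clockwise.
The upward force F acts at the right end, arm 3.5 m, giving F × 3.5 counterclockwise.
Balancing moments: F × 3.5 = 1313, giving F = 1313 / 3.5 = 375 N.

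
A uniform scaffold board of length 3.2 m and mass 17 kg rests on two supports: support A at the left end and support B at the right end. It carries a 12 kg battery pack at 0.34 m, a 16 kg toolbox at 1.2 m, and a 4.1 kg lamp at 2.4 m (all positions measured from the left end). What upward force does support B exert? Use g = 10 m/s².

R_B ≈ 188 N

About support A:
Beam weight: 17 × 10 = 170 N down at 1.6 m → arm 1.6 m, τ = 170 × 1.6 = 272 N·m clockwise.
Battery pack: 12 × 10 = 120 N down at 0.34 m → arm 0.34 m, τ = 120 × 0.34 = 40.8 N·m clockwise.
Toolbox: 16 × 10 = 160 N down at 1.2 m → arm 1.2 m, τ = 160 × 1.2 = 192 N·m clockwise.
Lamp: 4.1 × 10 = 41 N down at 2.4 m → arm 2.4 m, τ = 41 × 2.4 = 98.4 N·m clockwise.
Net load moment about support A = 603.2 N·m clockwise.
Reaction R at support B is upward at 3.2 m, arm 3.2 m → moment R × 3.2 counterclockwise.
Balancing moments: R × 3.2 = 603.2, giving R = 188 N.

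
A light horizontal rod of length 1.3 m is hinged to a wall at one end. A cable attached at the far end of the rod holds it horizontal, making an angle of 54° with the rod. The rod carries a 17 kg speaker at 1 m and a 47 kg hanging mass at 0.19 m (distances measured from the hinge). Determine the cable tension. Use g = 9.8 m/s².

T ≈ 242 N

Taking torques about the hinge:
Speaker: 17 × 9.8 = 166.6 N down at 1 m → arm 1 m, τ = 166.6 × 1 = 166.6 N·m clockwise.
Hanging mass: 47 × 9.8 = 460.6 N down at 0.19 m → arm 0.19 m, τ = 460.6 × 0.19 = 87.51 N·m clockwise.
Total clockwise load moment = 254.1 N·m.
The cable tension T acts at 1.3 m; only its component perpendicular to the rod, T sinθ, produces torque. sin 54° = 0.809.
Balancing moments: T × 1.3 × 0.809 = 254.1, giving T = 254.1 / 1.052 = 242 N.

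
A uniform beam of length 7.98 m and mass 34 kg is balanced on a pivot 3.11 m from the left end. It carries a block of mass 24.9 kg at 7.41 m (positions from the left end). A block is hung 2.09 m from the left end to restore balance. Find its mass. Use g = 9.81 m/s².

m ≈ 134 kg

Taking torques about the pivot (at 3.11 m from the left end):
Beam weight: 34 × 9.81 = 333.5 N down at 3.99 m → arm 0.88 m, τ = 333.5 × 0.88 = 293.5 N·m clockwise.
Block: 24.9 × 9.81 = 244.3 N down at 7.41 m → arm 4.3 m, τ = 244.3 × 4.3 = 1050 N·m clockwise.
Net moment of known loads = 1344 N·m clockwise.
An unknown mass m at 2.09 m has arm 1.02 m; its moment is m·g·1.02 counterclockwise.
Setting net torque to zero: m × 9.81 × 1.02 = 1344 → m = 1344 / (9.81 × 1.02) = 134 kg.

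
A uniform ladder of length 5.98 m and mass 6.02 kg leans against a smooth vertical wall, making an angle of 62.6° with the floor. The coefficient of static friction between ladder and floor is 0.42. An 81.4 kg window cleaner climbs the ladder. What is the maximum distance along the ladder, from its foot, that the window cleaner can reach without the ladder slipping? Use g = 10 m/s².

d ≈ 4.98 m

Sum moments about the foot of the ladder (the floor normal and friction both act there and drop out).
Ladder weight 6.02×10 = 60.2 N acts at 2.99 m along the ladder; its horizontal arm is 2.99·cos62.6° = 1.376 m → τ = 82.84 N·m clockwise.
Window cleaner weight 81.4×10 = 814 N at distance d → arm d·cos62.6° → τ = 814·d·0.4602 clockwise.
Wall normal N at the top has arm L sinθ = 5.309 m counterclockwise, so Στ = 0 gives N·5.309 = 82.84 + 374.6·d.
ΣFy = 0 ⇒ N_floor = 874.2 N, so the maximum friction is μ_s·N_floor = 0.42×874.2 = 367.2 N. ΣFx = 0 ⇒ N_wall = f, so at the slipping point N = 367.2 N.
Substituting: 367.2×5.309 = 82.84 + 374.6·d ⇒ d = (1949 − 82.84) / 374.6 = 4.98 m.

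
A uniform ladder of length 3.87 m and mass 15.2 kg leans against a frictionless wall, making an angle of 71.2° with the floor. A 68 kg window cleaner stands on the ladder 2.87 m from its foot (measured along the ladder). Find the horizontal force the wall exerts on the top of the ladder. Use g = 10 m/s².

Sum moments about the foot of the ladder (the floor normal and friction both act there and drop out).
Ladder weight 15.2×10 = 152 N acts at 1.935 m along the ladder; its horizontal arm is 1.935·cos71.2° = 0.6236 m → τ = 94.79 N·m clockwise.
Window cleaner: 68×10 = 680 N at 2.87 m → arm 0.9249 m → τ = 628.9 N·m clockwise.
Wall normal N acts horizontally at the top; its moment arm is the height L sinθ = 3.87·sin71.2° = 3.664 m, counterclockwise.
Στ = 0 ⇒ N × 3.664 = 723.7 ⇒ N = 198 N.

N_wall ≈ 198 N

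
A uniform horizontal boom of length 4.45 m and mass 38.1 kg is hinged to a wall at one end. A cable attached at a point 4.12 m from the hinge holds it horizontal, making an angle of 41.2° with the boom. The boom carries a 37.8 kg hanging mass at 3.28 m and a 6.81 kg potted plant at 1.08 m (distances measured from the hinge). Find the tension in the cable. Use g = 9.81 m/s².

About the hinge:
Beam weight: 38.1 × 9.81 = 373.8 N down at 2.225 m → arm 2.225 m, τ = 373.8 × 2.225 = 831.7 N·m clockwise.
Hanging mass: 37.8 × 9.81 = 370.8 N down at 3.28 m → arm 3.28 m, τ = 370.8 × 3.28 = 1216 N·m clockwise.
Potted plant: 6.81 × 9.81 = 66.81 N down at 1.08 m → arm 1.08 m, τ = 66.81 × 1.08 = 72.15 N·m clockwise.
Total clockwise load moment = 2120 N·m.
The cable tension T acts at 4.12 m; only its component perpendicular to the boom, T sinθ, produces torque. sin 41.2° = 0.6587.
For rotational equilibrium, T × 4.12 × 0.6587 = 2120, so T = 2120 / 2.714 = 781 N.

T ≈ 781 N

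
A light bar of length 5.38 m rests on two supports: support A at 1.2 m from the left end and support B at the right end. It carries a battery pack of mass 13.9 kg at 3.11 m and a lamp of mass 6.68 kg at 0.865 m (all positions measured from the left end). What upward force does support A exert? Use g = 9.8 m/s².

Take moments about support B.
Battery pack: 13.9 × 9.8 = 136.2 N down at 3.11 m → arm 2.27 m, τ = 136.2 × 2.27 = 309.2 N·m counterclockwise.
Lamp: 6.68 × 9.8 = 65.46 N down at 0.865 m → arm 4.515 m, τ = 65.46 × 4.515 = 295.6 N·m counterclockwise.
Net load moment about support B = 604.8 N·m counterclockwise.
Reaction R at support A is upward at 1.2 m, arm 4.18 m → moment R × 4.18 clockwise.
Στ = 0 ⇒ R × 4.18 = 604.8 ⇒ R = 145 N.

R_A ≈ 145 N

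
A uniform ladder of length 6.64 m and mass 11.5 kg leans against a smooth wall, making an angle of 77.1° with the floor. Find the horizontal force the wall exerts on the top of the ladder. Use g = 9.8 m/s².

Sum moments about the foot of the ladder (the floor normal and friction both act there and drop out).
Ladder weight 11.5×9.8 = 112.7 N acts at 3.32 m along the ladder; its horizontal arm is 3.32·cos77.1° = 0.7412 m → τ = 83.53 N·m clockwise.
Wall normal N acts horizontally at the top; its moment arm is the height L sinθ = 6.64·sin77.1° = 6.472 m, counterclockwise.
Στ = 0 ⇒ N × 6.472 = 83.53 ⇒ N = 12.9 N.

N_wall ≈ 12.9 N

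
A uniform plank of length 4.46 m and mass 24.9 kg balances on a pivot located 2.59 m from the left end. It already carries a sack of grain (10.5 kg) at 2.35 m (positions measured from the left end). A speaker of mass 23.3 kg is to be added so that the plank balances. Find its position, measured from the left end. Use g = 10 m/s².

x ≈ 3.08 m from the left end

Taking torques about the pivot (at 2.59 m from the left end):
Beam weight: 24.9 × 10 = 249 N down at 2.23 m → arm 0.36 m, τ = 249 × 0.36 = 89.64 N·m counterclockwise.
Sack of grain: 10.5 × 10 = 105 N down at 2.35 m → arm 0.24 m, τ = 105 × 0.24 = 25.2 N·m counterclockwise.
Net moment of existing loads = 114.8 N·m counterclockwise.
The speaker weighs 23.3 × 10 = 233 N and must supply an equal clockwise moment, so its lever arm about the pivot is 114.8 / 233 = 0.493 m.
That puts it at 2.59 + 0.493 = 3.08 m from the left end.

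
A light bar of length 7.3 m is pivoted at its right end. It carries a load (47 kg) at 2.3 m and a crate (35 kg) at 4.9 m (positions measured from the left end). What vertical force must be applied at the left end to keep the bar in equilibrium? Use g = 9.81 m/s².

F ≈ 429 N

About the right end:
Load: 47 × 9.81 = 461.1 N down at 2.3 m → arm 5 m, τ = 461.1 × 5 = 2306 N·m counterclockwise.
Crate: 35 × 9.81 = 343.4 N down at 4.9 m → arm 2.4 m, τ = 343.4 × 2.4 = 824.2 N·m counterclockwise.
Net moment of the loads = 3130 N·m counterclockwise.
The upward force F acts at the left end, arm 7.3 m, giving F × 7.3 clockwise.
Balancing moments: F × 7.3 = 3130, giving F = 3130 / 7.3 = 429 N.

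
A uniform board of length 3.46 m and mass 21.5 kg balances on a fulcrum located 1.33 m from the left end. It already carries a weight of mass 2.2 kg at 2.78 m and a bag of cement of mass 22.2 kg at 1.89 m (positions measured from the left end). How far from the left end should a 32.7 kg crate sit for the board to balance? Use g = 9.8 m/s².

x ≈ 0.589 m from the left end

Taking torques about the fulcrum (at 1.33 m from the left end):
Beam weight: 21.5 × 9.8 = 210.7 N down at 1.73 m → arm 0.4 m, τ = 210.7 × 0.4 = 84.28 N·m clockwise.
Weight: 2.2 × 9.8 = 21.56 N down at 2.78 m → arm 1.45 m, τ = 21.56 × 1.45 = 31.26 N·m clockwise.
Bag of cement: 22.2 × 9.8 = 217.6 N down at 1.89 m → arm 0.56 m, τ = 217.6 × 0.56 = 121.9 N·m clockwise.
Net moment of existing loads = 237.4 N·m clockwise.
The crate weighs 32.7 × 9.8 = 320.5 N and must supply an equal counterclockwise moment, so its lever arm about the fulcrum is 237.4 / 320.5 = 0.741 m.
That puts it at 1.33 − 0.741 = 0.589 m from the left end.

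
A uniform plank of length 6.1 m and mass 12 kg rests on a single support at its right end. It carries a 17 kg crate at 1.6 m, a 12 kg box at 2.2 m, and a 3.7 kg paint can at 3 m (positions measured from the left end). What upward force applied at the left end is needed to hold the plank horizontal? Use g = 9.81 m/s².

Sum moments about the right end (the unknown pivot reaction has zero arm there).
Beam weight: 12 × 9.81 = 117.7 N down at 3.05 m → arm 3.05 m, τ = 117.7 × 3.05 = 359 N·m counterclockwise.
Crate: 17 × 9.81 = 166.8 N down at 1.6 m → arm 4.5 m, τ = 166.8 × 4.5 = 750.6 N·m counterclockwise.
Box: 12 × 9.81 = 117.7 N down at 2.2 m → arm 3.9 m, τ = 117.7 × 3.9 = 459 N·m counterclockwise.
Paint can: 3.7 × 9.81 = 36.3 N down at 3 m → arm 3.1 m, τ = 36.3 × 3.1 = 112.5 N·m counterclockwise.
Net moment of the loads = 1681 N·m counterclockwise.
The upward force F acts at the left end, arm 6.1 m, giving F × 6.1 clockwise.
For rotational equilibrium, F × 6.1 = 1681, so F = 1681 / 6.1 = 276 N.

F ≈ 276 N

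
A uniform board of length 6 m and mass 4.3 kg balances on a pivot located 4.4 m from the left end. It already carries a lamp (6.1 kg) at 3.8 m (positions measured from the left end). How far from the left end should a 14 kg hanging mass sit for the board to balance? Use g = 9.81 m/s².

Take moments about the pivot (at 4.4 m from the left end).
Beam weight: 4.3 × 9.81 = 42.18 N down at 3 m → arm 1.4 m, τ = 42.18 × 1.4 = 59.05 N·m counterclockwise.
Lamp: 6.1 × 9.81 = 59.84 N down at 3.8 m → arm 0.6 m, τ = 59.84 × 0.6 = 35.9 N·m counterclockwise.
Net moment of existing loads = 94.95 N·m counterclockwise.
The hanging mass weighs 14 × 9.81 = 137.3 N and must supply an equal clockwise moment, so its lever arm about the pivot is 94.95 / 137.3 = 0.692 m.
That puts it at 4.4 + 0.692 = 5.09 m from the left end.

x ≈ 5.09 m from the left end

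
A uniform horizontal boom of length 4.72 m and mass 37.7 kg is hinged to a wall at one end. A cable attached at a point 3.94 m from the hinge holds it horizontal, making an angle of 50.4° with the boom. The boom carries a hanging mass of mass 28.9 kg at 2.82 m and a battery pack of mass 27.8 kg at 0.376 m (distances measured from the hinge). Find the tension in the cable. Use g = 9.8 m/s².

Taking torques about the hinge:
Beam weight: 37.7 × 9.8 = 369.5 N down at 2.36 m → arm 2.36 m, τ = 369.5 × 2.36 = 872 N·m clockwise.
Hanging mass: 28.9 × 9.8 = 283.2 N down at 2.82 m → arm 2.82 m, τ = 283.2 × 2.82 = 798.6 N·m clockwise.
Battery pack: 27.8 × 9.8 = 272.4 N down at 0.376 m → arm 0.376 m, τ = 272.4 × 0.376 = 102.4 N·m clockwise.
Total clockwise load moment = 1773 N·m.
The cable tension T acts at 3.94 m; only its component perpendicular to the boom, T sinθ, produces torque. sin 50.4° = 0.7705.
For rotational equilibrium, T × 3.94 × 0.7705 = 1773, so T = 1773 / 3.036 = 584 N.

T ≈ 584 N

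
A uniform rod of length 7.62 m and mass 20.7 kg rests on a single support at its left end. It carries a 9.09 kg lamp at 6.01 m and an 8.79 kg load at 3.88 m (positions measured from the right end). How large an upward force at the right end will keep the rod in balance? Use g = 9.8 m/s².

About the left end:
Beam weight: 20.7 × 9.8 = 202.9 N down at 3.81 m → arm 3.81 m, τ = 202.9 × 3.81 = 773 N·m clockwise.
Lamp: 9.09 × 9.8 = 89.08 N down at 6.01 m → arm 1.61 m, τ = 89.08 × 1.61 = 143.4 N·m clockwise.
Load: 8.79 × 9.8 = 86.14 N down at 3.88 m → arm 3.74 m, τ = 86.14 × 3.74 = 322.2 N·m clockwise.
Net moment of the loads = 1239 N·m clockwise.
The upward force F acts at the right end, arm 7.62 m, giving F × 7.62 counterclockwise.
Setting net torque to zero: F × 7.62 = 1239 → F = 1239 / 7.62 = 163 N.

F ≈ 163 N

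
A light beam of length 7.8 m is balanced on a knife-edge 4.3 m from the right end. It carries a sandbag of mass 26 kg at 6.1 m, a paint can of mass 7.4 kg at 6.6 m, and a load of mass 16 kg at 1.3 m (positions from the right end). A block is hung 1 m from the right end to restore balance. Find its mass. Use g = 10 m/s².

m ≈ 4.79 kg

Sum moments about the knife-edge (at 4.3 m from the right end) (the support reaction has zero arm there).
Sandbag: 26 × 10 = 260 N down at 6.1 m → arm 1.8 m, τ = 260 × 1.8 = 468 N·m counterclockwise.
Paint can: 7.4 × 10 = 74 N down at 6.6 m → arm 2.3 m, τ = 74 × 2.3 = 170.2 N·m counterclockwise.
Load: 16 × 10 = 160 N down at 1.3 m → arm 3 m, τ = 160 × 3 = 480 N·m clockwise.
Net moment of known loads = 158.2 N·m counterclockwise.
An unknown mass m at 1 m has arm 3.3 m; its moment is m·g·3.3 clockwise.
For rotational equilibrium, m × 10 × 3.3 = 158.2, so m = 158.2 / (10 × 3.3) = 4.79 kg.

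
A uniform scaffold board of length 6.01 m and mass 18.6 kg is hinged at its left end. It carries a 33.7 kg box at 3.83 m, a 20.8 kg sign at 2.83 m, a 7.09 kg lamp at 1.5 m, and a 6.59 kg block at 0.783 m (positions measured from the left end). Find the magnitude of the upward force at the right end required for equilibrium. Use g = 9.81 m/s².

Choose the left end as the axis so the unknown pivot reaction has zero arm there.
Beam weight: 18.6 × 9.81 = 182.5 N down at 3.005 m → arm 3.005 m, τ = 182.5 × 3.005 = 548.4 N·m clockwise.
Box: 33.7 × 9.81 = 330.6 N down at 3.83 m → arm 3.83 m, τ = 330.6 × 3.83 = 1266 N·m clockwise.
Sign: 20.8 × 9.81 = 204 N down at 2.83 m → arm 2.83 m, τ = 204 × 2.83 = 577.3 N·m clockwise.
Lamp: 7.09 × 9.81 = 69.55 N down at 1.5 m → arm 1.5 m, τ = 69.55 × 1.5 = 104.3 N·m clockwise.
Block: 6.59 × 9.81 = 64.65 N down at 0.783 m → arm 0.783 m, τ = 64.65 × 0.783 = 50.62 N·m clockwise.
Net moment of the loads = 2547 N·m clockwise.
The upward force F acts at the right end, arm 6.01 m, giving F × 6.01 counterclockwise.
For rotational equilibrium, F × 6.01 = 2547, so F = 2547 / 6.01 = 424 N.

F ≈ 424 N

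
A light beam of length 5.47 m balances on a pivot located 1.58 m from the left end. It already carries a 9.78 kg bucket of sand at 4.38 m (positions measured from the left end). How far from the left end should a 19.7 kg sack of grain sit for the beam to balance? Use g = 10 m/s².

Take moments about the pivot (at 1.58 m from the left end).
Bucket of sand: 9.78 × 10 = 97.8 N down at 4.38 m → arm 2.8 m, τ = 97.8 × 2.8 = 273.8 N·m clockwise.
Net moment of existing loads = 273.8 N·m clockwise.
The sack of grain weighs 19.7 × 10 = 197 N and must supply an equal counterclockwise moment, so its lever arm about the pivot is 273.8 / 197 = 1.39 m.
That puts it at 1.58 − 1.39 = 0.19 m from the left end.

x ≈ 0.19 m from the left end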